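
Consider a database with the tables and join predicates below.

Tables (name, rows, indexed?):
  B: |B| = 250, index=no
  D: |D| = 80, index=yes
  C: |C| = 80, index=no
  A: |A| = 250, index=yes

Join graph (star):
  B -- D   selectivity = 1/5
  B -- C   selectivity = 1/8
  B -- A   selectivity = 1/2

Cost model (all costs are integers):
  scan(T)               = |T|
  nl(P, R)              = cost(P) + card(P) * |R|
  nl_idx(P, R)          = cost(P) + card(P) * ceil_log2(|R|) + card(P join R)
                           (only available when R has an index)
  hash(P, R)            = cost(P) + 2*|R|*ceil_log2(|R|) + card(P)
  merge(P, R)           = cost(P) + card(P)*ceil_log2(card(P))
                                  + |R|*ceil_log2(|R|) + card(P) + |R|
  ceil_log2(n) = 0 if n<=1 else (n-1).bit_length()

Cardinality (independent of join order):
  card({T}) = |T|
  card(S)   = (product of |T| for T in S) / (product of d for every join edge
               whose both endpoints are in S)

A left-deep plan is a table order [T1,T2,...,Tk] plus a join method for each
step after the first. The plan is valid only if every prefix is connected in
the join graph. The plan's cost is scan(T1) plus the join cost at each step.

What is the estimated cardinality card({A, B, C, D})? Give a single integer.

Tables in S: A(250), B(250), C(80), D(80)
Edges inside S: B-D(d=5), B-C(d=8), B-A(d=2)
numerator = 250 * 250 * 80 * 80 = 400000000
denominator = 5 * 8 * 2 = 80
card(S) = 400000000 / 80 = 5000000

5000000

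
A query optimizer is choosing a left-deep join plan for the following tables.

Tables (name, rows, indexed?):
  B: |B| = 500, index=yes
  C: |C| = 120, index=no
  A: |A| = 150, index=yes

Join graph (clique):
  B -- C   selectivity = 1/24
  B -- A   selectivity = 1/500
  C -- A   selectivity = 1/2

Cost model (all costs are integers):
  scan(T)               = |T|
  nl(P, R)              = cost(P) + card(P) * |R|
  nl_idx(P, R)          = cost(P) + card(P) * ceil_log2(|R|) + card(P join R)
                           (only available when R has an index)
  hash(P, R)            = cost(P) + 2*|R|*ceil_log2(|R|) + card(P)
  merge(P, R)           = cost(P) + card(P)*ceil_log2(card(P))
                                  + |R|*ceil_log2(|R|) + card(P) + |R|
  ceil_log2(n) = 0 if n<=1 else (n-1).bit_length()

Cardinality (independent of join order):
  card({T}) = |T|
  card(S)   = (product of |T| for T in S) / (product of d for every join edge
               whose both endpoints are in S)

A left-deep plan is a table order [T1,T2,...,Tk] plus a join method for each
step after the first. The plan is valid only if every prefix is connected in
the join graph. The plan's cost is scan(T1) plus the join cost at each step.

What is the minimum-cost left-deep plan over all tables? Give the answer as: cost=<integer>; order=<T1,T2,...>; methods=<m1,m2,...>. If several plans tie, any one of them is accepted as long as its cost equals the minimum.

Selinger DP (subsets sized 1..n):
  {B}: scan cost=500, card=500
  {C}: scan cost=120, card=120
  {A}: scan cost=150, card=150
  {BC}: card=2500; try (C,hash)→2680, (B,nl_idx)→3700, (B,merge)→6080, (C,merge)→6460, (B,hash)→9240, (B,nl)→60120 …(+1); best=2680 via (C,hash)
  {AB}: card=150; try (B,nl_idx)→1650, (A,hash)→3400, (A,nl_idx)→4650, (B,merge)→6500, (A,merge)→6850, (B,hash)→9300 …(+2); best=1650 via (B,nl_idx)
  {AC}: card=9000; try (C,hash)→1980, (A,merge)→2430, (C,merge)→2460, (A,hash)→2640, (A,nl_idx)→10080, (A,nl)→18120 …(+1); best=1980 via (C,hash)
  {ABC}: card=375; try (C,hash)→3480, (C,merge)→3960, (A,hash)→7580, (C,nl)→19650, (B,hash)→19980, (A,nl_idx)→23055 …(+5); best=3480 via (C,hash)

cost=3480; order=A,B,C; methods=nl_idx,hash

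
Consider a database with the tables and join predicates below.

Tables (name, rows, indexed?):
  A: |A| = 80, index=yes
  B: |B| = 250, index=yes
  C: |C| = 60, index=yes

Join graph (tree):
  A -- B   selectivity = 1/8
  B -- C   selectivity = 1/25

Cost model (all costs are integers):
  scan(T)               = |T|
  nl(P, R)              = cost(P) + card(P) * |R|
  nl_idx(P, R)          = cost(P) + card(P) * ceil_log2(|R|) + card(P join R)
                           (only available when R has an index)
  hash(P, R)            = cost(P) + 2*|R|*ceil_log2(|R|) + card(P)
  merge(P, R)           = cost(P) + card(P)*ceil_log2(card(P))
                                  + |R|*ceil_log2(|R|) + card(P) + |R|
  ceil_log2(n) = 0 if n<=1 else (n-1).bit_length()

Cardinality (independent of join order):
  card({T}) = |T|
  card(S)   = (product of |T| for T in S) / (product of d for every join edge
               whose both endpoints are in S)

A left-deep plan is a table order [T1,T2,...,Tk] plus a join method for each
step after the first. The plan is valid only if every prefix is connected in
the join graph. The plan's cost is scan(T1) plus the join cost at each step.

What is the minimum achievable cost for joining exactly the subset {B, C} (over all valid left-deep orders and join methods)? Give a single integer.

Selinger DP over subsets of {B,C}:
  {B}: scan cost=250, card=250
  {C}: scan cost=60, card=60
  {BC}: card=600; try (B,nl_idx)→1140, (C,hash)→1220, (C,nl_idx)→2350, (B,merge)→2730, (C,merge)→2920, (B,hash)→4120 …(+2); best=1140 via (B,nl_idx)

1140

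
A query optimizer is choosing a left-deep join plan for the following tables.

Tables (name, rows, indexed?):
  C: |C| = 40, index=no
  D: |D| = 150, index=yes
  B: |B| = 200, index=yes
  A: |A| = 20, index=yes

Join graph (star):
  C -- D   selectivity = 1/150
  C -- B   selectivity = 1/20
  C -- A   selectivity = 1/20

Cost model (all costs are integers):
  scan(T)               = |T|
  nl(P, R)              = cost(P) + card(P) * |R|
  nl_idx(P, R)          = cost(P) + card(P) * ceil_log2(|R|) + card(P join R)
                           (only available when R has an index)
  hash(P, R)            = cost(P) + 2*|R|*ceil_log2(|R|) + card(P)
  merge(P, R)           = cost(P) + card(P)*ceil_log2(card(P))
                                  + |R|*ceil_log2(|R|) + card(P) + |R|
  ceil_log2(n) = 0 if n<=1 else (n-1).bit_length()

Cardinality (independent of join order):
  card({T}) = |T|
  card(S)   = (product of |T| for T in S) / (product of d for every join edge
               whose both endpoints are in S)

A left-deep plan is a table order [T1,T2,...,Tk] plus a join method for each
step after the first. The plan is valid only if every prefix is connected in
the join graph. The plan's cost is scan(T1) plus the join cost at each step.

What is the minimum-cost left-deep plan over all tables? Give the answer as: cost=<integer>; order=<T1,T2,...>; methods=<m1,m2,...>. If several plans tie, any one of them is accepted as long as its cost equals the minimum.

cost=1360; order=C,A,D,B; methods=hash,nl_idx,nl_idx

Selinger DP (subsets sized 1..n):
  {C}: scan cost=40, card=40
  {D}: scan cost=150, card=150
  {B}: scan cost=200, card=200
  {A}: scan cost=20, card=20
  {CD}: card=40; try (D,nl_idx)→400, (C,hash)→780, (D,merge)→1670, (C,merge)→1780, (D,hash)→2480, (D,nl)→6040 …(+1); best=400 via (D,nl_idx)
  {BC}: card=400; try (B,nl_idx)→760, (C,hash)→880, (B,merge)→2120, (C,merge)→2280, (B,hash)→3280, (B,nl)→8040 …(+1); best=760 via (B,nl_idx)
  {AC}: card=40; try (A,hash)→280, (A,nl_idx)→280, (C,merge)→420, (A,merge)→440, (C,hash)→520, (C,nl)→820 …(+1); best=280 via (A,hash)
  {BCD}: card=400; try (B,nl_idx)→1120, (B,merge)→2480, (D,hash)→3560, (B,hash)→3640, (D,nl_idx)→4360, (D,merge)→6110 …(+2); best=1120 via (B,nl_idx)
  {ACD}: card=40; try (D,nl_idx)→640, (A,hash)→640, (A,nl_idx)→640, (A,merge)→800, (A,nl)→1200, (D,merge)→1910 …(+2); best=640 via (D,nl_idx)
  {ABC}: card=400; try (B,nl_idx)→1000, (A,hash)→1360, (B,merge)→2360, (A,nl_idx)→3160, (B,hash)→3520, (A,merge)→4880 …(+2); best=1000 via (B,nl_idx)
  {ABCD}: card=400; try (B,nl_idx)→1360, (A,hash)→1720, (B,merge)→2720, (A,nl_idx)→3520, (D,hash)→3800, (B,hash)→3880 …(+6); best=1360 via (B,nl_idx)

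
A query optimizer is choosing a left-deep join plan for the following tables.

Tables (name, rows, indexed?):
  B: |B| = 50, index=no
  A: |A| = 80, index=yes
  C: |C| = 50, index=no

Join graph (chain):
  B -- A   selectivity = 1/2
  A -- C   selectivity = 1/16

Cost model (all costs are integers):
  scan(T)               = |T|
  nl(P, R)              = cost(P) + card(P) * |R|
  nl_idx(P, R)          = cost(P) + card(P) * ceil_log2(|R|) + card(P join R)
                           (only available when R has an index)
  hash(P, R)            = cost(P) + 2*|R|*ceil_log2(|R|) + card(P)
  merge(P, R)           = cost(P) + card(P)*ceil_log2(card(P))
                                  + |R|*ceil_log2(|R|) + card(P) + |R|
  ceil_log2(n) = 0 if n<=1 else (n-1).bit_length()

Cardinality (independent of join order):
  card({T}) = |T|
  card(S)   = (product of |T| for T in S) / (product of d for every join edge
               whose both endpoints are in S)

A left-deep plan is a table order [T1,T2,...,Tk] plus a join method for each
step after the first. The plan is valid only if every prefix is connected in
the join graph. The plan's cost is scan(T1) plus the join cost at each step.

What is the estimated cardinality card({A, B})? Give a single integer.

Tables in S: A(80), B(50)
Edges inside S: B-A(d=2)
numerator = 80 * 50 = 4000
denominator = 2 = 2
card(S) = 4000 / 2 = 2000

2000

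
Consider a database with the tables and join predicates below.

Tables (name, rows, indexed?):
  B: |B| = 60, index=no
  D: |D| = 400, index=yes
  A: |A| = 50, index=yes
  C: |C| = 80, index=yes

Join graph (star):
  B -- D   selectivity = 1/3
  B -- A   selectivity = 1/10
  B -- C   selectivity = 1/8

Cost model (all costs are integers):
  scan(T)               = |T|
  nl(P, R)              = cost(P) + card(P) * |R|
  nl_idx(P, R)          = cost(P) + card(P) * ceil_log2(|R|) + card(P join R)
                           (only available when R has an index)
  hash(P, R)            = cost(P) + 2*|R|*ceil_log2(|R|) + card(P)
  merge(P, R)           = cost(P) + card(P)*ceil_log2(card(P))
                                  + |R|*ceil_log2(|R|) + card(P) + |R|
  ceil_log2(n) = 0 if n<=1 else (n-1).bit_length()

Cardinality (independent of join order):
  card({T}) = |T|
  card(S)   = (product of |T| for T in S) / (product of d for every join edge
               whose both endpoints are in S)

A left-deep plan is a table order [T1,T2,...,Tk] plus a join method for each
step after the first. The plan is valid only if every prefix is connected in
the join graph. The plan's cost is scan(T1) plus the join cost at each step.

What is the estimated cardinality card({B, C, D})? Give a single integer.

Tables in S: B(60), C(80), D(400)
Edges inside S: B-D(d=3), B-C(d=8)
numerator = 60 * 80 * 400 = 1920000
denominator = 3 * 8 = 24
card(S) = 1920000 / 24 = 80000

80000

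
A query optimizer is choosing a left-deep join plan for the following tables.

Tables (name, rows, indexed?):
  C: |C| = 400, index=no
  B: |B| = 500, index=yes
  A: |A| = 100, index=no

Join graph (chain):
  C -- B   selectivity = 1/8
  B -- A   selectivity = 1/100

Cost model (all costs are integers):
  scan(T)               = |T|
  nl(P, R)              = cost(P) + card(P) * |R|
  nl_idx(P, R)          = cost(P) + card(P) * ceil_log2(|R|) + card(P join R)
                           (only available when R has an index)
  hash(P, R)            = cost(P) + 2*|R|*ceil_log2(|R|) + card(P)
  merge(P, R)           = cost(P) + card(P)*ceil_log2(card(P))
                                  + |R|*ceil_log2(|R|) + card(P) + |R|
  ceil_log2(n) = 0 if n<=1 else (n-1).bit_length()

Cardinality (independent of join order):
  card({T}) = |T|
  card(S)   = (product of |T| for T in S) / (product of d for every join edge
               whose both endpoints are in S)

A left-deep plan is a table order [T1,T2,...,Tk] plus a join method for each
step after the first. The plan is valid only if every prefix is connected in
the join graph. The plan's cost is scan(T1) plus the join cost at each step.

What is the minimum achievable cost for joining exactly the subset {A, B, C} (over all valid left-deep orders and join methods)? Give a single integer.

Selinger DP over subsets of {A,B,C}:
  {C}: scan cost=400, card=400
  {B}: scan cost=500, card=500
  {A}: scan cost=100, card=100
  {BC}: card=25000; try (C,hash)→8200, (B,merge)→9400, (C,merge)→9500, (B,hash)→9800, (B,nl_idx)→29000, (B,nl)→200400 …(+1); best=8200 via (C,hash)
  {AB}: card=500; try (B,nl_idx)→1500, (A,hash)→2400, (B,merge)→5900, (A,merge)→6300, (B,hash)→9200, (B,nl)→50100 …(+1); best=1500 via (B,nl_idx)
  {ABC}: card=25000; try (C,hash)→9200, (C,merge)→10500, (A,hash)→34600, (C,nl)→201500, (A,merge)→409000, (A,nl)→2508200; best=9200 via (C,hash)

9200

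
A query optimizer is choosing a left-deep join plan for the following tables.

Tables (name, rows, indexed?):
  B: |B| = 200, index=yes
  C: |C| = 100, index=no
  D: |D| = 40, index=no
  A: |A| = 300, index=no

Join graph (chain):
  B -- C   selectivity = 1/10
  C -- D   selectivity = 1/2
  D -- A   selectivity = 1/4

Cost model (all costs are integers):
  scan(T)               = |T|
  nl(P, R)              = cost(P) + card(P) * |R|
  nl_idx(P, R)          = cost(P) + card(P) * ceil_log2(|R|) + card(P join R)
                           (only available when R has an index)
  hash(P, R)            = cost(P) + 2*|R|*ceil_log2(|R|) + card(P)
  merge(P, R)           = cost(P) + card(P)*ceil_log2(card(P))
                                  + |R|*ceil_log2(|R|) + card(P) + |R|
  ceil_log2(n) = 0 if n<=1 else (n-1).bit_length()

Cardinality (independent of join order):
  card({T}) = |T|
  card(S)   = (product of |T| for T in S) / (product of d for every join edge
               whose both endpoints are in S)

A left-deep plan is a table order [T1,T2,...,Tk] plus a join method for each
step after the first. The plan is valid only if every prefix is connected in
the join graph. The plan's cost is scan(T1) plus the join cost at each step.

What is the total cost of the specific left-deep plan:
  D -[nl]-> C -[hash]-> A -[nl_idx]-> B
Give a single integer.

4211440

step 1: scan D: cost=40, card=40
step 2: join C via nl
    card(P join C) = 40*100/(2) = 2000
    cost = 40 + 40*100 = 4040
step 3: join A via hash
    card(P join A) = 2000*300/(4) = 150000
    cost = 4040 + 2*300*9 + 2000 = 11440
step 4: join B via nl_idx
    card(P join B) = 150000*200/(10) = 3000000
    cost = 11440 + 150000*8 + 3000000 = 4211440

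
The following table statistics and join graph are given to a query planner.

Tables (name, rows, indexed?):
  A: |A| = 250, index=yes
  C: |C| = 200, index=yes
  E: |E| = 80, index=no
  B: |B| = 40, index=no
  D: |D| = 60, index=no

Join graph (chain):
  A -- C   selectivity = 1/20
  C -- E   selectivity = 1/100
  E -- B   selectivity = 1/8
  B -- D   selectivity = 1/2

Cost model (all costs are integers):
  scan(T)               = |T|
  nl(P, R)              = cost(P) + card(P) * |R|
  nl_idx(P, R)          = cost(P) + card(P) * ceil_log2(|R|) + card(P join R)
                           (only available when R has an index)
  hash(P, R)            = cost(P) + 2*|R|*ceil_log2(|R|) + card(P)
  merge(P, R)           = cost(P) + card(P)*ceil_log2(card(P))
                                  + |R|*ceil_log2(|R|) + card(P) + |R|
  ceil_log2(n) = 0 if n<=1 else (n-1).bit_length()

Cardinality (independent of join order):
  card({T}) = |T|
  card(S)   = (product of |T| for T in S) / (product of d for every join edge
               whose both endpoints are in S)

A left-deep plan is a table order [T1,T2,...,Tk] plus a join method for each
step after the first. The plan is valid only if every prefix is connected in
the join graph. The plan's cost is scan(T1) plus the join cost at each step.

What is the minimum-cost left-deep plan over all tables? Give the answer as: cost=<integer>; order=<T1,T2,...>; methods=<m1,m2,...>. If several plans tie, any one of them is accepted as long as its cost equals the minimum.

cost=17040; order=E,C,B,A,D; methods=nl_idx,hash,hash,hash

Selinger DP (subsets sized 1..n):
  {A}: scan cost=250, card=250
  {C}: scan cost=200, card=200
  {E}: scan cost=80, card=80
  {B}: scan cost=40, card=40
  {D}: scan cost=60, card=60
  {AC}: card=2500; try (C,hash)→3700, (A,merge)→4250, (C,merge)→4300, (A,nl_idx)→4300, (A,hash)→4400, (C,nl_idx)→4750 …(+2); best=3700 via (C,hash)
  {CE}: card=160; try (C,nl_idx)→880, (E,hash)→1520, (C,merge)→2520, (E,merge)→2640, (C,hash)→3360, (C,nl)→16080 …(+1); best=880 via (C,nl_idx)
  {BE}: card=400; try (B,hash)→640, (E,merge)→960, (B,merge)→1000, (E,hash)→1200, (E,nl)→3240, (B,nl)→3280; best=640 via (B,hash)
  {BD}: card=1200; try (B,hash)→600, (D,merge)→740, (B,merge)→760, (D,hash)→800, (D,nl)→2440, (B,nl)→2460; best=600 via (B,hash)
  {ACE}: card=2000; try (A,nl_idx)→4160, (A,merge)→4570, (A,hash)→5040, (E,hash)→7320, (E,merge)→36840, (A,nl)→40880 …(+1); best=4160 via (A,nl_idx)
  {BCE}: card=800; try (B,hash)→1520, (B,merge)→2600, (C,hash)→4240, (C,nl_idx)→4640, (C,merge)→6440, (B,nl)→7280 …(+1); best=1520 via (B,hash)
  {BDE}: card=12000; try (D,hash)→1760, (E,hash)→2920, (D,merge)→5060, (E,merge)→15640, (D,nl)→24640, (E,nl)→96600; best=1760 via (D,hash)
  {ABCE}: card=10000; try (A,hash)→6320, (B,hash)→6640, (A,merge)→12570, (A,nl_idx)→17920, (B,merge)→28440, (B,nl)→84160 …(+1); best=6320 via (A,hash)
  {BCDE}: card=24000; try (D,hash)→3040, (D,merge)→10740, (C,hash)→16960, (D,nl)→49520, (C,nl_idx)→121760, (C,merge)→183560 …(+1); best=3040 via (D,hash)
  {ABCDE}: card=300000; try (D,hash)→17040, (A,hash)→31040, (D,merge)→156740, (A,merge)→389290, (A,nl_idx)→495040, (D,nl)→606320 …(+1); best=17040 via (D,hash)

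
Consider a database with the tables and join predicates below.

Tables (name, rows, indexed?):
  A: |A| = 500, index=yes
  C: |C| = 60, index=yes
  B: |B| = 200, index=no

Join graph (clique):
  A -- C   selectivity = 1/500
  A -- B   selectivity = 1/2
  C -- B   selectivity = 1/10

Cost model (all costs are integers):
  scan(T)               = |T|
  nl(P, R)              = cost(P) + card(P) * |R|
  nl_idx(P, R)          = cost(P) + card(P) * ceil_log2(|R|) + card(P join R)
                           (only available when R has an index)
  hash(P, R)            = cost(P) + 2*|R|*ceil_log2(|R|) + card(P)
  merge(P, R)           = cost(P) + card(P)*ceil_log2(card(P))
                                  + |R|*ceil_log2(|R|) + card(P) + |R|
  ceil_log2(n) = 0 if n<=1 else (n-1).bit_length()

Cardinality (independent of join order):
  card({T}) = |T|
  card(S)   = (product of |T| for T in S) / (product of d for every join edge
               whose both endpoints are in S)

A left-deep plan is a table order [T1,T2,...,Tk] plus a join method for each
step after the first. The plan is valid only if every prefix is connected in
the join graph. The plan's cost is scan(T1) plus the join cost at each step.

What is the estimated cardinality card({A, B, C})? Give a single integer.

Tables in S: A(500), B(200), C(60)
Edges inside S: A-C(d=500), A-B(d=2), C-B(d=10)
numerator = 500 * 200 * 60 = 6000000
denominator = 500 * 2 * 10 = 10000
card(S) = 6000000 / 10000 = 600

600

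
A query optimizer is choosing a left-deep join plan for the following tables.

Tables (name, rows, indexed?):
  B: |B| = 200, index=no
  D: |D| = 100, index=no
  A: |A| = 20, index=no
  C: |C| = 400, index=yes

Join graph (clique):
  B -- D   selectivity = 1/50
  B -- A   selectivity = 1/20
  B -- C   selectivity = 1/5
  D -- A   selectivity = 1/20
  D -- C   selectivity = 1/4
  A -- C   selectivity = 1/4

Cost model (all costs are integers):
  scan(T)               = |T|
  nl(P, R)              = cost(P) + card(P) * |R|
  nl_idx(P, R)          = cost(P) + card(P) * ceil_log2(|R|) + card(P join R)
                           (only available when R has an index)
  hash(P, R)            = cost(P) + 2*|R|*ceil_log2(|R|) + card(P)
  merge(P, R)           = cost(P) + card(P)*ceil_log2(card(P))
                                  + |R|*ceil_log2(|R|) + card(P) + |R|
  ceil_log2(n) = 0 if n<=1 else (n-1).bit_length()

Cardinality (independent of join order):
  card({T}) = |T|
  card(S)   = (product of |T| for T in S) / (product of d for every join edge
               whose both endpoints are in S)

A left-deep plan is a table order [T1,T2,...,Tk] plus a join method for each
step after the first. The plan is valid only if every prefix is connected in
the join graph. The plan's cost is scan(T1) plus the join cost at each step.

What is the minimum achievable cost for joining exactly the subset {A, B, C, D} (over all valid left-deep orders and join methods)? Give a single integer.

2480

Selinger DP over subsets of {A,B,C,D}:
  {B}: scan cost=200, card=200
  {D}: scan cost=100, card=100
  {A}: scan cost=20, card=20
  {C}: scan cost=400, card=400
  {BD}: card=400; try (D,hash)→1800, (B,merge)→2700, (D,merge)→2800, (B,hash)→3400, (B,nl)→20100, (D,nl)→20200; best=1800 via (D,hash)
  {AB}: card=200; try (A,hash)→600, (B,merge)→1940, (A,merge)→2120, (B,hash)→3240, (B,nl)→4020, (A,nl)→4200; best=600 via (A,hash)
  {BC}: card=16000; try (B,hash)→4000, (C,merge)→6000, (B,merge)→6200, (C,hash)→7600, (C,nl_idx)→18000, (C,nl)→80200 …(+1); best=4000 via (B,hash)
  {AD}: card=100; try (A,hash)→400, (D,merge)→940, (A,merge)→1020, (D,hash)→1440, (D,nl)→2020, (A,nl)→2100; best=400 via (A,hash)
  {CD}: card=10000; try (D,hash)→2200, (C,merge)→4900, (D,merge)→5200, (C,hash)→7400, (C,nl_idx)→11000, (C,nl)→40100 …(+1); best=2200 via (D,hash)
  {AC}: card=2000; try (A,hash)→1000, (C,nl_idx)→2200, (C,merge)→4140, (A,merge)→4520, (C,hash)→7240, (C,nl)→8020 …(+1); best=1000 via (A,hash)
  {ABD}: card=20; try (D,hash)→2200, (A,hash)→2400, (B,merge)→3000, (D,merge)→3200, (B,hash)→3700, (A,merge)→5920 …(+3); best=2200 via (D,hash)
  {BCD}: card=8000; try (C,hash)→9400, (C,merge)→9800, (C,nl_idx)→13400, (B,hash)→15400, (D,hash)→21400, (B,merge)→154000 …(+4); best=9400 via (C,hash)
  {ABC}: card=4000; try (B,hash)→6200, (C,merge)→6400, (C,nl_idx)→6400, (C,hash)→8000, (A,hash)→20200, (B,merge)→26800 …(+4); best=6200 via (B,hash)
  {ACD}: card=2500; try (C,nl_idx)→3800, (D,hash)→4400, (C,merge)→5200, (C,hash)→7700, (A,hash)→12400, (D,merge)→25800 …(+4); best=3800 via (C,nl_idx)
  {ABCD}: card=100; try (C,nl_idx)→2480, (C,merge)→6320, (C,hash)→9420, (B,hash)→9500, (C,nl)→10200, (D,hash)→11600 …(+7); best=2480 via (C,nl_idx)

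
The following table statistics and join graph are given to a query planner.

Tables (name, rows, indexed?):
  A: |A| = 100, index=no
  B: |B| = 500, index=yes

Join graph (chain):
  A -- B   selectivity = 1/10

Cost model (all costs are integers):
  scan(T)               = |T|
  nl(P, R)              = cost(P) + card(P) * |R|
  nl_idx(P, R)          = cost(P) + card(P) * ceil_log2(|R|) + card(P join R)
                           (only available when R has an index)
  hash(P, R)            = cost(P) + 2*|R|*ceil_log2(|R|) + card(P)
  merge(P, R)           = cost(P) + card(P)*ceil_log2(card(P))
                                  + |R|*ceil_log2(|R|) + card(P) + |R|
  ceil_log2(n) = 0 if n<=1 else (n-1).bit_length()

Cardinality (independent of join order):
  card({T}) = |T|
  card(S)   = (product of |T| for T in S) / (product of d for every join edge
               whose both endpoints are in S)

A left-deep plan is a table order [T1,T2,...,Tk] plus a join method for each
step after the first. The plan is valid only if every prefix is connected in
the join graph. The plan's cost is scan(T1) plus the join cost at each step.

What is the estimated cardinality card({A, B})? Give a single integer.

5000

Tables in S: A(100), B(500)
Edges inside S: A-B(d=10)
numerator = 100 * 500 = 50000
denominator = 10 = 10
card(S) = 50000 / 10 = 5000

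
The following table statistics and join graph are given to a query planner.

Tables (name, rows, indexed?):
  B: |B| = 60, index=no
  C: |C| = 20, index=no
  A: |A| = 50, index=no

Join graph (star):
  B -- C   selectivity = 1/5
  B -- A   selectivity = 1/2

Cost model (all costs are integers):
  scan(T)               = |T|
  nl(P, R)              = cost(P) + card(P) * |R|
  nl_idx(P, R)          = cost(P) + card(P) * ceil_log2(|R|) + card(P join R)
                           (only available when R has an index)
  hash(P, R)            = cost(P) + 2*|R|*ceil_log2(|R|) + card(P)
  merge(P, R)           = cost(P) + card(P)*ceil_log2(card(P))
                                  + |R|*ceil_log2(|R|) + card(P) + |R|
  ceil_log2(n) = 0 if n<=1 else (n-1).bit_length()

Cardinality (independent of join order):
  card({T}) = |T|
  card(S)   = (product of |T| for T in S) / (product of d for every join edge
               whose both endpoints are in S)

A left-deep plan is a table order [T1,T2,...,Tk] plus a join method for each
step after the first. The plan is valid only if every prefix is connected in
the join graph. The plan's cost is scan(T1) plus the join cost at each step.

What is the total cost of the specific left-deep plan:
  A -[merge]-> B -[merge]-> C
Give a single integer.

step 1: scan A: cost=50, card=50
step 2: join B via merge
    card(P join B) = 50*60/(2) = 1500
    cost = 50 + 50*6 + 60*6 + 50 + 60 = 820
step 3: join C via merge
    card(P join C) = 1500*20/(5) = 6000
    cost = 820 + 1500*11 + 20*5 + 1500 + 20 = 18940

18940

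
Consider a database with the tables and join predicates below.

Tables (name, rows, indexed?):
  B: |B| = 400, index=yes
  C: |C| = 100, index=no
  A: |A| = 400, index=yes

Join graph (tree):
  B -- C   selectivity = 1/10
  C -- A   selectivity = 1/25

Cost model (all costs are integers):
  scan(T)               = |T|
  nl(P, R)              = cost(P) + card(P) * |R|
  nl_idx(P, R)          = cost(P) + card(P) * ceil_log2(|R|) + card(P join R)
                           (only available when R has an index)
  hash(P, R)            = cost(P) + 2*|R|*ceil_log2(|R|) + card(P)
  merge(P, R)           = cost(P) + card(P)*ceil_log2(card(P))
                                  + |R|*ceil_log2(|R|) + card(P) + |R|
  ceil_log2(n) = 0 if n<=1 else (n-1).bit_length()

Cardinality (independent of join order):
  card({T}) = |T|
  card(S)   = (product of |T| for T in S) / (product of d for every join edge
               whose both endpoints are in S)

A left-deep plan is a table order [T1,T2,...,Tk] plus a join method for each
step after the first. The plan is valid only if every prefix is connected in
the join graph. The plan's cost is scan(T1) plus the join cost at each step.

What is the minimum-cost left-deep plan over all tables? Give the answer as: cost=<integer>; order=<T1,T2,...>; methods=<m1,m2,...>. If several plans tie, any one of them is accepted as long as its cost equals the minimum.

cost=11000; order=A,C,B; methods=hash,hash

Selinger DP (subsets sized 1..n):
  {B}: scan cost=400, card=400
  {C}: scan cost=100, card=100
  {A}: scan cost=400, card=400
  {BC}: card=4000; try (C,hash)→2200, (B,merge)→4900, (B,nl_idx)→5000, (C,merge)→5200, (B,hash)→7400, (B,nl)→40100 …(+1); best=2200 via (C,hash)
  {AC}: card=1600; try (C,hash)→2200, (A,nl_idx)→2600, (A,merge)→4900, (C,merge)→5200, (A,hash)→7400, (A,nl)→40100 …(+1); best=2200 via (C,hash)
  {ABC}: card=64000; try (B,hash)→11000, (A,hash)→13400, (B,merge)→25400, (A,merge)→58200, (B,nl_idx)→80600, (A,nl_idx)→102200 …(+2); best=11000 via (B,hash)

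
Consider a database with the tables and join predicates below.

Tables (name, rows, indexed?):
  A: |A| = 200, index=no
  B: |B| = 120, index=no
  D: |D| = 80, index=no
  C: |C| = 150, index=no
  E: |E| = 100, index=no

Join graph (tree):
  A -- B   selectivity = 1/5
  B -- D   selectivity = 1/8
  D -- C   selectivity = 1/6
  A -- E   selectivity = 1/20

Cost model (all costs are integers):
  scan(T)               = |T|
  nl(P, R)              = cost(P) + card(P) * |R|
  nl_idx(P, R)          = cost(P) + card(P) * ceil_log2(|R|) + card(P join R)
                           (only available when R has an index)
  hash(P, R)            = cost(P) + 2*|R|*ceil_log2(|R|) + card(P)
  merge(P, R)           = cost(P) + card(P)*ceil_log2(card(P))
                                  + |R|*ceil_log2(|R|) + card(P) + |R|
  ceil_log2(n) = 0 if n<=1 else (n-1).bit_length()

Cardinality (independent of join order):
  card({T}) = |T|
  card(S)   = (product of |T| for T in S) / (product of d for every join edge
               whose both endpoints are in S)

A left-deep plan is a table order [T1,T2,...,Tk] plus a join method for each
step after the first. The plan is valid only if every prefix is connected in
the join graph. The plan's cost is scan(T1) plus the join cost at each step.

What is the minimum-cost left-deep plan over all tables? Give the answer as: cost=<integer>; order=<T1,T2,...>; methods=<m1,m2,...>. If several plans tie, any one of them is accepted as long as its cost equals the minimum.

Selinger DP (subsets sized 1..n):
  {A}: scan cost=200, card=200
  {B}: scan cost=120, card=120
  {D}: scan cost=80, card=80
  {C}: scan cost=150, card=150
  {E}: scan cost=100, card=100
  {AB}: card=4800; try (B,hash)→2080, (A,merge)→2880, (B,merge)→2960, (A,hash)→3440, (A,nl)→24120, (B,nl)→24200; best=2080 via (B,hash)
  {AE}: card=1000; try (E,hash)→1800, (A,merge)→2700, (E,merge)→2800, (A,hash)→3400, (A,nl)→20100, (E,nl)→20200; best=1800 via (E,hash)
  {BD}: card=1200; try (D,hash)→1360, (B,merge)→1680, (D,merge)→1720, (B,hash)→1840, (B,nl)→9680, (D,nl)→9720; best=1360 via (D,hash)
  {CD}: card=2000; try (D,hash)→1420, (C,merge)→2070, (D,merge)→2140, (C,hash)→2560, (C,nl)→12080, (D,nl)→12150; best=1420 via (D,hash)
  {ABD}: card=48000; try (A,hash)→5760, (D,hash)→8000, (A,merge)→17560, (D,merge)→69920, (A,nl)→241360, (D,nl)→386080; best=5760 via (A,hash)
  {ABE}: card=24000; try (B,hash)→4480, (E,hash)→8280, (B,merge)→13760, (E,merge)→70080, (B,nl)→121800, (E,nl)→482080; best=4480 via (B,hash)
  {BCD}: card=30000; try (C,hash)→4960, (B,hash)→5100, (C,merge)→17110, (B,merge)→26380, (C,nl)→181360, (B,nl)→241420; best=4960 via (C,hash)
  {ABCD}: card=1200000; try (A,hash)→38160, (C,hash)→56160, (A,merge)→486760, (C,merge)→823110, (A,nl)→6004960, (C,nl)→7205760; best=38160 via (A,hash)
  {ABDE}: card=240000; try (D,hash)→29600, (E,hash)→55160, (D,merge)→389120, (E,merge)→822560, (D,nl)→1924480, (E,nl)→4805760; best=29600 via (D,hash)
  {ABCDE}: card=6000000; try (C,hash)→272000, (E,hash)→1239560, (C,merge)→4590950, (E,merge)→26438960, (C,nl)→36029600, (E,nl)→120038160; best=272000 via (C,hash)

cost=272000; order=A,E,B,D,C; methods=hash,hash,hash,hash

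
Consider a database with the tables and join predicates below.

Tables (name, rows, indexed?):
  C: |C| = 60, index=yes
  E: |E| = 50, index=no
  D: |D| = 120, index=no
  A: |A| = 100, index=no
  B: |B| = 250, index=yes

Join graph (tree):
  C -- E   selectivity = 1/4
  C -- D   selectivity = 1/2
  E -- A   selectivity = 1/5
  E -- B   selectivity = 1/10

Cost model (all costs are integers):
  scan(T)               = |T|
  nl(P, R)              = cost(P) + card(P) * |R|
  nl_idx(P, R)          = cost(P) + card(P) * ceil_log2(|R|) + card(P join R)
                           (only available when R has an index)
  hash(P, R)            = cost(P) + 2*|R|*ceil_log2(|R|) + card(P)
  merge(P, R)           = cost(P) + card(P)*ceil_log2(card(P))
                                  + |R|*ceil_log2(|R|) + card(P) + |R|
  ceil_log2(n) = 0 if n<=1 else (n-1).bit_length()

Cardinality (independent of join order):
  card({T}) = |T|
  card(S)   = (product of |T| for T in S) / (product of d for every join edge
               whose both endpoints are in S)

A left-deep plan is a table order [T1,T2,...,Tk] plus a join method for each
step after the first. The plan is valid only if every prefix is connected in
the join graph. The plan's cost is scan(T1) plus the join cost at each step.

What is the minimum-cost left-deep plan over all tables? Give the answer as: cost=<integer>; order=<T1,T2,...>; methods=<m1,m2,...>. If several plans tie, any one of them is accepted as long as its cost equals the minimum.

cost=398200; order=A,E,C,B,D; methods=hash,hash,hash,hash

Selinger DP (subsets sized 1..n):
  {C}: scan cost=60, card=60
  {E}: scan cost=50, card=50
  {D}: scan cost=120, card=120
  {A}: scan cost=100, card=100
  {B}: scan cost=250, card=250
  {CE}: card=750; try (E,hash)→720, (C,hash)→820, (C,merge)→820, (E,merge)→830, (C,nl_idx)→1100, (C,nl)→3050 …(+1); best=720 via (E,hash)
  {CD}: card=3600; try (C,hash)→960, (D,merge)→1440, (C,merge)→1500, (D,hash)→1800, (C,nl_idx)→4440, (D,nl)→7260 …(+1); best=960 via (C,hash)
  {AE}: card=1000; try (E,hash)→800, (A,merge)→1200, (E,merge)→1250, (A,hash)→1500, (A,nl)→5050, (E,nl)→5100; best=800 via (E,hash)
  {BE}: card=1250; try (E,hash)→1100, (B,nl_idx)→1700, (B,merge)→2650, (E,merge)→2850, (B,hash)→4100, (B,nl)→12550 …(+1); best=1100 via (E,hash)
  {CDE}: card=45000; try (D,hash)→3150, (E,hash)→5160, (D,merge)→9930, (E,merge)→48110, (D,nl)→90720, (E,nl)→180960; best=3150 via (D,hash)
  {ACE}: card=15000; try (C,hash)→2520, (A,hash)→2870, (A,merge)→9770, (C,merge)→12220, (C,nl_idx)→21800, (C,nl)→60800 …(+1); best=2520 via (C,hash)
  {BCE}: card=18750; try (C,hash)→3070, (B,hash)→5470, (B,merge)→11220, (C,merge)→16520, (B,nl_idx)→25470, (C,nl_idx)→27350 …(+2); best=3070 via (C,hash)
  {ABE}: card=25000; try (A,hash)→3750, (B,hash)→5800, (B,merge)→14050, (A,merge)→16900, (B,nl_idx)→33800, (A,nl)→126100 …(+1); best=3750 via (A,hash)
  {ACDE}: card=900000; try (D,hash)→19200, (A,hash)→49550, (D,merge)→228480, (A,merge)→768950, (D,nl)→1802520, (A,nl)→4503150; best=19200 via (D,hash)
  {BCDE}: card=1125000; try (D,hash)→23500, (B,hash)→52150, (D,merge)→304030, (B,merge)→770400, (B,nl_idx)→1488150, (D,nl)→2253070 …(+1); best=23500 via (D,hash)
  {ABCE}: card=375000; try (B,hash)→21520, (A,hash)→23220, (C,hash)→29470, (B,merge)→229770, (A,merge)→303870, (C,merge)→404170 …(+5); best=21520 via (B,hash)
  {ABCDE}: card=22500000; try (D,hash)→398200, (B,hash)→923200, (A,hash)→1149900, (D,merge)→7522480, (B,merge)→18921450, (A,merge)→24774300 …(+4); best=398200 via (D,hash)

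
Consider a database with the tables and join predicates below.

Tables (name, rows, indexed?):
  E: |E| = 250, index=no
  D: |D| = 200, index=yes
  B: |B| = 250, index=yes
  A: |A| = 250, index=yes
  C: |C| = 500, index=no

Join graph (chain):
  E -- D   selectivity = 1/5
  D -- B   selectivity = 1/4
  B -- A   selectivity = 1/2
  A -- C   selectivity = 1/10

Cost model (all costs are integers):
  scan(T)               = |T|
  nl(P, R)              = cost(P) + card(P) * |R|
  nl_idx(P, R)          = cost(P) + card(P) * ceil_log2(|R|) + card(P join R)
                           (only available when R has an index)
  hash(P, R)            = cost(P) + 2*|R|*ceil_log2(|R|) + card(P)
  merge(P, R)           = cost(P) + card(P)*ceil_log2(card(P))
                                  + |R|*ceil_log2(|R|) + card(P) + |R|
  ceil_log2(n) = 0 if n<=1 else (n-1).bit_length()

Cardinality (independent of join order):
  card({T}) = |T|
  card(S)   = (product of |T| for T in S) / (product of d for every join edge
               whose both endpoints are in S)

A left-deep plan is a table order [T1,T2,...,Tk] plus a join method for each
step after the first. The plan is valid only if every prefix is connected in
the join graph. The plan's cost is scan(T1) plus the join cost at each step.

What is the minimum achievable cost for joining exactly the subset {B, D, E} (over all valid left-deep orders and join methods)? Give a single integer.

Selinger DP over subsets of {B,D,E}:
  {E}: scan cost=250, card=250
  {D}: scan cost=200, card=200
  {B}: scan cost=250, card=250
  {DE}: card=10000; try (D,hash)→3700, (E,merge)→4250, (D,merge)→4300, (E,hash)→4400, (D,nl_idx)→12250, (E,nl)→50200 …(+1); best=3700 via (D,hash)
  {BD}: card=12500; try (D,hash)→3700, (B,merge)→4250, (D,merge)→4300, (B,hash)→4400, (B,nl_idx)→14300, (D,nl_idx)→14750 …(+2); best=3700 via (D,hash)
  {BDE}: card=625000; try (B,hash)→17700, (E,hash)→20200, (B,merge)→155950, (E,merge)→193450, (B,nl_idx)→708700, (B,nl)→2503700 …(+1); best=17700 via (B,hash)

17700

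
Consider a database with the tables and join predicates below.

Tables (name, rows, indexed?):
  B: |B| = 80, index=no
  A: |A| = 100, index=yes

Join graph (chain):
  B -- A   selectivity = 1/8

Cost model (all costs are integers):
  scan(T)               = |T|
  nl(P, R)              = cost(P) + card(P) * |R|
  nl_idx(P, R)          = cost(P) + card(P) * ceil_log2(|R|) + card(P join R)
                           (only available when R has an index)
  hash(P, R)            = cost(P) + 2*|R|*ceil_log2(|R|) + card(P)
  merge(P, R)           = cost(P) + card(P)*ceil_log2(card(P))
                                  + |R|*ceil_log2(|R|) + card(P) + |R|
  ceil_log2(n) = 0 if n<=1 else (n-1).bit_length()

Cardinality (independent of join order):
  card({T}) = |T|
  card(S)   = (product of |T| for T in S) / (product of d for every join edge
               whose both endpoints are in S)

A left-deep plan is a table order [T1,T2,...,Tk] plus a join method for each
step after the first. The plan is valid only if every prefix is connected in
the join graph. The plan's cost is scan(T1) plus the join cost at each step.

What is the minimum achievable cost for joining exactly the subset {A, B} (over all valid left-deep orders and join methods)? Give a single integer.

Selinger DP over subsets of {A,B}:
  {B}: scan cost=80, card=80
  {A}: scan cost=100, card=100
  {AB}: card=1000; try (B,hash)→1320, (A,merge)→1520, (B,merge)→1540, (A,hash)→1560, (A,nl_idx)→1640, (A,nl)→8080 …(+1); best=1320 via (B,hash)

1320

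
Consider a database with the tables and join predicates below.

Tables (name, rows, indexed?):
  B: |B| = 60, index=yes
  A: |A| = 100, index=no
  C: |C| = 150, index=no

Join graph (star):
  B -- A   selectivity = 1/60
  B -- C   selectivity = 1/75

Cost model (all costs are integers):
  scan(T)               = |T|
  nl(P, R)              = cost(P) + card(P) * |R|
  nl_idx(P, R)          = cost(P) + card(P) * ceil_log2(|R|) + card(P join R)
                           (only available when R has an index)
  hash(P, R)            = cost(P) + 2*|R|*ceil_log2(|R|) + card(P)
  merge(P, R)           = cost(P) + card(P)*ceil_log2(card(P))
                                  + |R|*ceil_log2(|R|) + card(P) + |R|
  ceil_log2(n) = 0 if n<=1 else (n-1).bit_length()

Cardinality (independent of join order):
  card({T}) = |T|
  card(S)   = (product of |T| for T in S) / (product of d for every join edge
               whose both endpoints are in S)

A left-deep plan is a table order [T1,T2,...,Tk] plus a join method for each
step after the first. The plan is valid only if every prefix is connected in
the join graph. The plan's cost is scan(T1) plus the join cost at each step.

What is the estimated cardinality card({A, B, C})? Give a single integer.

200

Tables in S: A(100), B(60), C(150)
Edges inside S: B-A(d=60), B-C(d=75)
numerator = 100 * 60 * 150 = 900000
denominator = 60 * 75 = 4500
card(S) = 900000 / 4500 = 200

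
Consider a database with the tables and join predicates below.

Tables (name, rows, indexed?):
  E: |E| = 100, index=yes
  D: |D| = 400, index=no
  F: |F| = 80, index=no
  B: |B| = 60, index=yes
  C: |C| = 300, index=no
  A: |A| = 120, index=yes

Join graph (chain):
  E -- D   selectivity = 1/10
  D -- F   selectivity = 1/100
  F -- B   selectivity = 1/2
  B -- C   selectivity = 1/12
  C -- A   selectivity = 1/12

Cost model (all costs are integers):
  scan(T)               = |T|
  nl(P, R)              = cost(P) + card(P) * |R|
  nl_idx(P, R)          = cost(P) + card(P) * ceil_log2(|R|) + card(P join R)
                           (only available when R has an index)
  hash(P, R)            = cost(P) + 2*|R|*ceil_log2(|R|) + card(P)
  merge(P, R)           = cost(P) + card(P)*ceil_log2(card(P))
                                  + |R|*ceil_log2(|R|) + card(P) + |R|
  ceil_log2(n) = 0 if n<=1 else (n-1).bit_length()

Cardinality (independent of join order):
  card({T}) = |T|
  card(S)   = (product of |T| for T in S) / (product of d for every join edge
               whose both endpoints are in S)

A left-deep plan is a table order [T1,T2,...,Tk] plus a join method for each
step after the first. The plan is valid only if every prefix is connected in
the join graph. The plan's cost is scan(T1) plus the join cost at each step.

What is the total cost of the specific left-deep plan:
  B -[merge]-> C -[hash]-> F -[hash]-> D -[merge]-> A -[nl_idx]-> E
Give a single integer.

45434260

step 1: scan B: cost=60, card=60
step 2: join C via merge
    card(P join C) = 60*300/(12) = 1500
    cost = 60 + 60*6 + 300*9 + 60 + 300 = 3480
step 3: join F via hash
    card(P join F) = 1500*80/(2) = 60000
    cost = 3480 + 2*80*7 + 1500 = 6100
step 4: join D via hash
    card(P join D) = 60000*400/(100) = 240000
    cost = 6100 + 2*400*9 + 60000 = 73300
step 5: join A via merge
    card(P join A) = 240000*120/(12) = 2400000
    cost = 73300 + 240000*18 + 120*7 + 240000 + 120 = 4634260
step 6: join E via nl_idx
    card(P join E) = 2400000*100/(10) = 24000000
    cost = 4634260 + 2400000*7 + 24000000 = 45434260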